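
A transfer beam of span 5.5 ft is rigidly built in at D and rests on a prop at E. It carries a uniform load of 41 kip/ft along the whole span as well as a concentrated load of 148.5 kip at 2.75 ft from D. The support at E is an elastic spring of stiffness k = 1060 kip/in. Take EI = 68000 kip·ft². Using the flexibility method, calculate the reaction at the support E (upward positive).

Take the reaction at E as the redundant and release it; the primary structure is a cantilever fixed at D.
Primary-structure tip deflection at E by superposition:
  UDL 41: wL⁴/(8EI) = 4690/EI
  point load 148.5 at a = 2.75: Pa²(3L − a)/(6EI) = 2574/EI
  δ_0 = 7263/EI
Flexibility coefficient — unit upward force at E: δ_{EE} = L³/(3EI) = 55.46/EI.
With EI = 68000 kip·ft²: δ_0 = 0.10681 ft and δ_{EE} = 0.000816 ft/kip.
Compatibility — the spring shortens by R_E/k under the reaction it provides: δ_0 − R_E·δ_{EE} = R_E/k. With 1/k = 1/(1060×12) ft/kip = 0.000079 ft/kip, R_E = δ_0 / (δ_{EE} + 1/k) = 0.10681 / (0.000816 + 0.000079) = 119.5 kip.

R_E = 119.5 kip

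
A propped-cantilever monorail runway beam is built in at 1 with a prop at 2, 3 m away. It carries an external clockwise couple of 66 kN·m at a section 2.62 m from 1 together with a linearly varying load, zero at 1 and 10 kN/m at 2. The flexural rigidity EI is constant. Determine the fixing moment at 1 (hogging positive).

Release the roller at 2. Primary structure: cantilever fixed at 1.
Downward deflection at the released point 2 due to the loads:
  clockwise couple 66 at a = 2.62: M₀a(2L − a)/(2EI) = 292.2/EI
  triangular load, peak 10 at the free end: 11w₀L⁴/(120EI) = 74.25/EI
  δ_0 = 366.5/EI
Tip deflection under a unit load at 2: L³/(3EI) = 9/EI.
Compatibility at 2: δ_0 − R_2·δ_{22} = 0, so R_2 = 366.5/9 = 40.72 kN.
Moment equilibrium about 1: M_1 = Σ(load moments about 1) − R_2·L = 96 − 40.72×3 = -26.16 kN·m.

M_1 = -26.16 kN·m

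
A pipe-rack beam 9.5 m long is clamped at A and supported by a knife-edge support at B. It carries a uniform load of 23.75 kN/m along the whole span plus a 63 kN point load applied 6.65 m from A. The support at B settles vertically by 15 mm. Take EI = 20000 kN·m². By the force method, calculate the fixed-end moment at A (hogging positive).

Take the reaction at B as the redundant and release it; the primary structure is a cantilever fixed at A.
Downward deflection at the released point B due to the loads:
  UDL 23.75: wL⁴/(8EI) = 24181/EI
  point load 63 at a = 6.65: Pa²(3L − a)/(6EI) = 10146/EI
  δ_0 = 34326/EI
Tip deflection under a unit load at B: L³/(3EI) = 285.8/EI.
With EI = 20000 kN·m²: δ_0 = 1.7163 m and δ_{BB} = 0.01429 m/kN.
Compatibility — the beam at B must follow the support down by 0.015 m: δ_0 − R_B·δ_{BB} = 0.015, so R_B = (1.7163 − 0.015)/0.01429 = 119.1 kN.
Moment equilibrium about A: M_A = Σ(load moments about A) − R_B·L = 1491 − 119.1×9.5 = 359.6 kN·m.

M_A = 359.6 kN·m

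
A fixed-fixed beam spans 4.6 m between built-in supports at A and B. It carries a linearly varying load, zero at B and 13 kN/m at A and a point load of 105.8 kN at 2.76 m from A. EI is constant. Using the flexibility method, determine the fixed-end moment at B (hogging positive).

Take the two fixed-end moments M_A, M_B as redundants; the released structure is the simple span AB.
On the primary (simply-supported) span, the end slopes from the loading are:
  at A: triangular load, peak 13: w₀L³/(45EI) = 28.12/EI
  at B: triangular load, peak 13: 7w₀L³/(360EI) = 24.6/EI
  at A: point load 105.8 at a = 2.76: Pab(L + b)/(6LEI) = 125.4/EI
  at B: point load 105.8 at a = 2.76: Pab(L + a)/(6LEI) = 143.3/EI
  θ_A0 = 153.5/EI,  θ_B0 = 167.9/EI
Flexibility coefficients: a unit moment at one end gives L/(3EI) there and L/(6EI) at the far end, so f₁₁ = f₂₂ = 1.533/EI and f₁₂ = f₂₁ = 0.7667/EI.
Compatibility — zero rotation at each built-in end:
  1.533 M_A + 0.7667 M_B = 153.5
  0.7667 M_A + 1.533 M_B = 167.9
Solving the pair gives M_A = 60.48 kN·m and M_B = 79.25 kN·m (hogging).

M_B = 79.25 kN·m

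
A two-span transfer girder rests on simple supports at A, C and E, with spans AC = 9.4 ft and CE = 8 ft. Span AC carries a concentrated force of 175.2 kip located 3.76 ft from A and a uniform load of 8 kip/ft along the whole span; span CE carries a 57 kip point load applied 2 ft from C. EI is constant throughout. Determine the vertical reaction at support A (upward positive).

R_A = 118.1 kip

Insert a hinge at C; M_C is the redundant, and each span becomes simply supported.
Discontinuity in slope at C on the released structure — sum the simple-span end rotations:
  span AC: point load 175.2 at a = 3.76: Pab(L + a)/(6LEI) = 866.9/EI
  span AC: UDL 8: wL³/(24EI) = 276.9/EI
  span CE: point load 57 at a = 2: Pab(L + b)/(6LEI) = 199.5/EI
  relative rotation θ_0 = (1144 + 199.5)/EI = 1343/EI
A unit hogging moment at C produces rotation L₁/(3EI) + L₂/(3EI) = 5.8/EI.
Compatibility: M_C·(L₁+L₂)/(3EI) = θ_0, giving M_C = 231.6 kip·ft (hogging).
Span AC, ΣM about A with M_C applied at C: R_C^{AC}·9.4 = 1012 + 231.6, so R_C^{AC} = 132.3 kip and R_A = 250.4 − 132.3 = 118.1 kip.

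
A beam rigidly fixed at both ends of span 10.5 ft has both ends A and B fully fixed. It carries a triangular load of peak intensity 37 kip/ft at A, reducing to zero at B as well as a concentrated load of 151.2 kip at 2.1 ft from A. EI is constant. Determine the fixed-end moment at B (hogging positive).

Take the two fixed-end moments M_A, M_B as redundants; the released structure is the simple span AB.
Simple-span end rotations at A and B under the given loads:
  at A: triangular load, peak 37: w₀L³/(45EI) = 951.8/EI
  at B: triangular load, peak 37: 7w₀L³/(360EI) = 832.8/EI
  at A: point load 151.2 at a = 2.1: Pab(L + b)/(6LEI) = 800.2/EI
  at B: point load 151.2 at a = 2.1: Pab(L + a)/(6LEI) = 533.4/EI
  θ_A0 = 1752/EI,  θ_B0 = 1366/EI
Flexibility coefficients: a unit moment at one end gives L/(3EI) there and L/(6EI) at the far end, so f₁₁ = f₂₂ = 3.5/EI and f₁₂ = f₂₁ = 1.75/EI.
Compatibility — zero rotation at each built-in end:
  3.5 M_A + 1.75 M_B = 1752
  1.75 M_A + 3.5 M_B = 1366
Solving the pair gives M_A = 407.2 kip·ft and M_B = 186.8 kip·ft (hogging).

M_B = 186.8 kip·ft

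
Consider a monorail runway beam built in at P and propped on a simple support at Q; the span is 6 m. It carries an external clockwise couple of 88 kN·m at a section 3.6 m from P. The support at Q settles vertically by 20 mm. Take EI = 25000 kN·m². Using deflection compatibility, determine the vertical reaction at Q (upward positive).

Release the roller at Q. Primary structure: cantilever fixed at P.
Primary-structure tip deflection at Q by superposition:
  clockwise couple 88 at a = 3.6: M₀a(2L − a)/(2EI) = 1331/EI
Flexibility coefficient — unit upward force at Q: δ_{QQ} = L³/(3EI) = 72/EI.
With EI = 25000 kN·m²: δ_0 = 0.053222 m and δ_{QQ} = 0.00288 m/kN.
Compatibility — the beam at Q must follow the support down by 0.02 m: δ_0 − R_Q·δ_{QQ} = 0.02, so R_Q = (0.053222 − 0.02)/0.00288 = 11.54 kN.

R_Q = 11.54 kN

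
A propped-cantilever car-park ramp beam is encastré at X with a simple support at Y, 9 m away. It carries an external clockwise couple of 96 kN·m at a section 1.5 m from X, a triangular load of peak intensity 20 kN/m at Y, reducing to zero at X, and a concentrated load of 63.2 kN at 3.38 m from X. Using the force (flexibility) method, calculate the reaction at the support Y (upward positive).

Remove the prop at Y; the released (primary) structure is a cantilever built in at X.
Deflection at Y on the released cantilever, summing each load's contribution:
  clockwise couple 96 at a = 1.5: M₀a(2L − a)/(2EI) = 1188/EI
  triangular load, peak 20 at the free end: 11w₀L⁴/(120EI) = 12028/EI
  point load 63.2 at a = 3.38: Pa²(3L − a)/(6EI) = 2842/EI
  δ_0 = 16059/EI
Tip deflection under a unit load at Y: L³/(3EI) = 243/EI.
The prop prevents deflection at Y: R_Y = δ_0/δ_{YY} = 16059/243 = 66.09 kN.

R_Y = 66.09 kN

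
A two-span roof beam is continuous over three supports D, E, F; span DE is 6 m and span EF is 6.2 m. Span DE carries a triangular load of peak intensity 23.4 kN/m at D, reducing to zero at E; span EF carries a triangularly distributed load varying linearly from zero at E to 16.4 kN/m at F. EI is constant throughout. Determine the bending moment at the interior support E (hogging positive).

Take M_E as the redundant. Released structure: two simple spans DE and EF with a hinge at E.
Rotations at E on the released spans (each span's end-slope, ×1/EI):
  span DE: triangular load, peak 23.4: 7w₀L³/(360EI) = 98.28/EI
  span EF: triangular load, peak 16.4: 7w₀L³/(360EI) = 76/EI
  relative rotation θ_0 = (98.28 + 76)/EI = 174.3/EI
A unit hogging moment at E produces rotation L₁/(3EI) + L₂/(3EI) = 4.067/EI.
Compatibility: M_E·(L₁+L₂)/(3EI) = θ_0, giving M_E = 42.86 kN·m (hogging).

M_E = 42.86 kN·m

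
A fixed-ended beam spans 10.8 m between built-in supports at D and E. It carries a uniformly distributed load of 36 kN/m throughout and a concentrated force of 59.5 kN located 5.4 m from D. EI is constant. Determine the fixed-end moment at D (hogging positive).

M_D = 430.2 kN·m

Release both end moments; the primary structure is a simply-supported span DE with redundants M_D and M_E.
On the primary (simply-supported) span, the end slopes from the loading are:
  at D: UDL 36: wL³/(24EI) = 1890/EI
  at E: UDL 36: wL³/(24EI) = 1890/EI
  at D: point load 59.5 at a = 5.4: Pab(L + b)/(6LEI) = 433.8/EI
  at E: point load 59.5 at a = 5.4: Pab(L + a)/(6LEI) = 433.8/EI
  θ_D0 = 2323/EI,  θ_E0 = 2323/EI
Flexibility coefficients: a unit moment at one end gives L/(3EI) there and L/(6EI) at the far end, so f₁₁ = f₂₂ = 3.6/EI and f₁₂ = f₂₁ = 1.8/EI.
Compatibility — zero rotation at each built-in end:
  3.6 M_D + 1.8 M_E = 2323
  1.8 M_D + 3.6 M_E = 2323
Solving the pair gives M_D = 430.2 kN·m and M_E = 430.2 kN·m (hogging).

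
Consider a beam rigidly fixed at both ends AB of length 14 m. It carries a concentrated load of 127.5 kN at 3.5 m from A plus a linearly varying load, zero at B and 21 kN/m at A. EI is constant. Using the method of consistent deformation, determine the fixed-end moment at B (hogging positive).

Release both end moments; the primary structure is a simply-supported span AB with redundants M_A and M_B.
Simple-span end rotations at A and B under the given loads:
  at A: point load 127.5 at a = 3.5: Pab(L + b)/(6LEI) = 1367/EI
  at B: point load 127.5 at a = 3.5: Pab(L + a)/(6LEI) = 976.2/EI
  at A: triangular load, peak 21: w₀L³/(45EI) = 1281/EI
  at B: triangular load, peak 21: 7w₀L³/(360EI) = 1120/EI
  θ_A0 = 2647/EI,  θ_B0 = 2097/EI
Flexibility coefficients: a unit moment at one end gives L/(3EI) there and L/(6EI) at the far end, so f₁₁ = f₂₂ = 4.667/EI and f₁₂ = f₂₁ = 2.333/EI.
Compatibility — zero rotation at each built-in end:
  4.667 M_A + 2.333 M_B = 2647
  2.333 M_A + 4.667 M_B = 2097
Solving the pair gives M_A = 456.8 kN·m and M_B = 220.9 kN·m (hogging).

M_B = 220.9 kN·m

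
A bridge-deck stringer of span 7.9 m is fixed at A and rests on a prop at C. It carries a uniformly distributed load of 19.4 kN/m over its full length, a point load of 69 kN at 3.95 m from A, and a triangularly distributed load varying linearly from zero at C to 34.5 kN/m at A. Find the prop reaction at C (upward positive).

R_C = 106.3 kN

Take the reaction at C as the redundant and release it; the primary structure is a cantilever fixed at A.
Deflection at C on the released cantilever, summing each load's contribution:
  UDL 19.4: wL⁴/(8EI) = 9445/EI
  point load 69 at a = 3.95: Pa²(3L − a)/(6EI) = 3544/EI
  triangular load, peak 34.5 at the fixed end: w₀L⁴/(30EI) = 4479/EI
  δ_0 = 17468/EI
Flexibility coefficient — unit upward force at C: δ_{CC} = L³/(3EI) = 164.3/EI.
Compatibility at C: δ_0 − R_C·δ_{CC} = 0, so R_C = 17468/164.3 = 106.3 kN.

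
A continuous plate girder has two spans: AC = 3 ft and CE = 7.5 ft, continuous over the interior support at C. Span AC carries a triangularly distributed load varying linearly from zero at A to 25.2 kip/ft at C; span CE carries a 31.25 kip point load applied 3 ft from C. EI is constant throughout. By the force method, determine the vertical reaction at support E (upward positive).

R_E = 7.638 kip

Take M_C as the redundant. Released structure: two simple spans AC and CE with a hinge at C.
End slopes at the hinge C, treating each span as simply supported:
  span AC: triangular load, peak 25.2: w₀L³/(45EI) = 15.12/EI
  span CE: point load 31.25 at a = 3: Pab(L + b)/(6LEI) = 112.5/EI
  relative rotation θ_0 = (15.12 + 112.5)/EI = 127.6/EI
A unit hogging moment at C produces rotation L₁/(3EI) + L₂/(3EI) = 3.5/EI.
Slope continuity at C: θ_0 = M_C·3.5/EI, so M_C = 127.6/3.5 = 36.46 kip·ft (hogging).
Span CE, ΣM about E: R_C^{CE}·7.5 = 140.6 + 36.46, so R_C^{CE} = 23.61 kip and R_E = 31.25 − 23.61 = 7.638 kip.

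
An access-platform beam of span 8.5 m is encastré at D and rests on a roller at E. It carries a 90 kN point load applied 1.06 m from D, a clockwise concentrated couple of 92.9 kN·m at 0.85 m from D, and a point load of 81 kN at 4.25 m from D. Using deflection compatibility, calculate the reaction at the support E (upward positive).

R_E = 30.44 kN

Remove the prop at E; the released (primary) structure is a cantilever built in at D.
Free-end deflection of the primary structure under the applied loading (downward +):
  point load 90 at a = 1.06: Pa²(3L − a)/(6EI) = 411.9/EI
  clockwise couple 92.9 at a = 0.85: M₀a(2L − a)/(2EI) = 637.6/EI
  point load 81 at a = 4.25: Pa²(3L − a)/(6EI) = 5182/EI
  δ_0 = 6231/EI
Flexibility coefficient — unit upward force at E: δ_{EE} = L³/(3EI) = 204.7/EI.
The prop prevents deflection at E: R_E = δ_0/δ_{EE} = 6231/204.7 = 30.44 kN.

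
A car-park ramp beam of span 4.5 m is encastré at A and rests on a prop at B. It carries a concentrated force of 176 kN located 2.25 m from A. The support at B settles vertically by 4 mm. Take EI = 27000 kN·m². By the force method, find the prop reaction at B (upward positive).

R_B = 51.44 kN

Remove the prop at B; the released (primary) structure is a cantilever built in at A.
Free-end deflection of the primary structure under the applied loading (downward +):
  point load 176 at a = 2.25: Pa²(3L − a)/(6EI) = 1671/EI
Tip deflection under a unit load at B: L³/(3EI) = 30.38/EI.
With EI = 27000 kN·m²: δ_0 = 0.061875 m and δ_{BB} = 0.001125 m/kN.
Compatibility — the beam at B must follow the support down by 0.004 m: δ_0 − R_B·δ_{BB} = 0.004, so R_B = (0.061875 − 0.004)/0.001125 = 51.44 kN.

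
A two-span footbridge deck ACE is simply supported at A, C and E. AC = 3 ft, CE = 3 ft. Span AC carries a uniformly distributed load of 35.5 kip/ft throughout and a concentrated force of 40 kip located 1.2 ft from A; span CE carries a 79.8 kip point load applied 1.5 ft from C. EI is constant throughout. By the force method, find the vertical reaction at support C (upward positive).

R_C = 144.1 kip

Release continuity at C by inserting a hinge; the redundant is the internal moment M_C. The primary structure is two simply-supported spans AC and CE.
Discontinuity in slope at C on the released structure — sum the simple-span end rotations:
  span AC: UDL 35.5: wL³/(24EI) = 39.94/EI
  span AC: point load 40 at a = 1.2: Pab(L + a)/(6LEI) = 20.16/EI
  span CE: point load 79.8 at a = 1.5: Pab(L + b)/(6LEI) = 44.89/EI
  relative rotation θ_0 = (60.1 + 44.89)/EI = 105/EI
A unit hogging moment at C produces rotation L₁/(3EI) + L₂/(3EI) = 2/EI.
Compatibility: M_C·(L₁+L₂)/(3EI) = θ_0, giving M_C = 52.49 kip·ft (hogging).
Span AC, ΣM about A with M_C applied at C: R_C^{AC}·3 = 207.8 + 52.49, so R_C^{AC} = 86.75 kip and R_A = 146.5 − 86.75 = 59.75 kip.
Span CE, ΣM about E: R_C^{CE}·3 = 119.7 + 52.49, so R_C^{CE} = 57.4 kip and R_E = 79.8 − 57.4 = 22.4 kip.
R_C = 86.75 + 57.4 = 144.1 kip.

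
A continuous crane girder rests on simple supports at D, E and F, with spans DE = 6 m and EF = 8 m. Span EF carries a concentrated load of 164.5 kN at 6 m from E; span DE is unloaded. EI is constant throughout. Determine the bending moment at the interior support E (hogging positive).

Take M_E as the redundant. Released structure: two simple spans DE and EF with a hinge at E.
Rotations at E on the released spans (each span's end-slope, ×1/EI):
  span EF: point load 164.5 at a = 6: Pab(L + b)/(6LEI) = 411.2/EI
  relative rotation θ_0 = (0 + 411.2)/EI = 411.2/EI
A unit hogging moment at E produces rotation L₁/(3EI) + L₂/(3EI) = 4.667/EI.
Compatibility: M_E·(L₁+L₂)/(3EI) = θ_0, giving M_E = 88.12 kN·m (hogging).

M_E = 88.12 kN·m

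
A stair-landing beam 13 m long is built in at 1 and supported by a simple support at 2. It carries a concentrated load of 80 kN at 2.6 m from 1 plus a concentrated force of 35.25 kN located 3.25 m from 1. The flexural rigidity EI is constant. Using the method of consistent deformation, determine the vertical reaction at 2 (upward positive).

Take the reaction at 2 as the redundant and release it; the primary structure is a cantilever fixed at 1.
Deflection at 2 on the released cantilever, summing each load's contribution:
  point load 80 at a = 2.6: Pa²(3L − a)/(6EI) = 3281/EI
  point load 35.25 at a = 3.25: Pa²(3L − a)/(6EI) = 2218/EI
  δ_0 = 5499/EI
Flexibility coefficient — unit upward force at 2: δ_{22} = L³/(3EI) = 732.3/EI.
The prop prevents deflection at 2: R_2 = δ_0/δ_{22} = 5499/732.3 = 7.509 kN.

R_2 = 7.509 kN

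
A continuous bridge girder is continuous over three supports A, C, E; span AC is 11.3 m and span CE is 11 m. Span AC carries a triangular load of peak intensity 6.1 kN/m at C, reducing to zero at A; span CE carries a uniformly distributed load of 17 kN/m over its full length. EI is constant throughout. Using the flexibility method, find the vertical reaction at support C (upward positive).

R_C = 144 kN

Take M_C as the redundant. Released structure: two simple spans AC and CE with a hinge at C.
End slopes at the hinge C, treating each span as simply supported:
  span AC: triangular load, peak 6.1: w₀L³/(45EI) = 195.6/EI
  span CE: UDL 17: wL³/(24EI) = 942.8/EI
  relative rotation θ_0 = (195.6 + 942.8)/EI = 1138/EI
A unit hogging moment at C produces rotation L₁/(3EI) + L₂/(3EI) = 7.433/EI.
Compatibility: M_C·(L₁+L₂)/(3EI) = θ_0, giving M_C = 153.1 kN·m (hogging).
Span AC, ΣM about A with M_C applied at C: R_C^{AC}·11.3 = 259.6 + 153.1, so R_C^{AC} = 36.53 kN and R_A = 34.47 − 36.53 = -2.064 kN.
Span CE, ΣM about E: R_C^{CE}·11 = 1028 + 153.1, so R_C^{CE} = 107.4 kN and R_E = 187 − 107.4 = 79.58 kN.
R_C = 36.53 + 107.4 = 144 kN.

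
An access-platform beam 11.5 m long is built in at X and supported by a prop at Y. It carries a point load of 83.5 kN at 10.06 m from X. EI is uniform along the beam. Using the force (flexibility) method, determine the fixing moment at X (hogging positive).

Take the reaction at Y as the redundant and release it; the primary structure is a cantilever fixed at X.
Deflection at Y on the released cantilever, summing each load's contribution:
  point load 83.5 at a = 10.06: Pa²(3L − a)/(6EI) = 34422/EI
Flexibility coefficient — unit upward force at Y: δ_{YY} = L³/(3EI) = 507/EI.
The prop prevents deflection at Y: R_Y = δ_0/δ_{YY} = 34422/507 = 67.9 kN.
Moment equilibrium about X: M_X = Σ(load moments about X) − R_Y·L = 840 − 67.9×11.5 = 59.18 kN·m.

M_X = 59.18 kN·m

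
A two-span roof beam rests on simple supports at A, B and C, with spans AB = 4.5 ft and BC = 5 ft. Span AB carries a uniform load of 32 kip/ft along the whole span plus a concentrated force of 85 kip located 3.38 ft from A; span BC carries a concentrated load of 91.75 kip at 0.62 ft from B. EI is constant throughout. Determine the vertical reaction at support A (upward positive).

Release continuity at B by inserting a hinge; the redundant is the internal moment M_B. The primary structure is two simply-supported spans AB and BC.
Rotations at B on the released spans (each span's end-slope, ×1/EI):
  span AB: UDL 32: wL³/(24EI) = 121.5/EI
  span AB: point load 85 at a = 3.38: Pab(L + a)/(6LEI) = 93.91/EI
  span BC: point load 91.75 at a = 0.62: Pab(L + b)/(6LEI) = 77.9/EI
  relative rotation θ_0 = (215.4 + 77.9)/EI = 293.3/EI
A unit hogging moment at B produces rotation L₁/(3EI) + L₂/(3EI) = 3.167/EI.
Compatibility: M_B·(L₁+L₂)/(3EI) = θ_0, giving M_B = 92.63 kip·ft (hogging).
Span AB, ΣM about A with M_B applied at B: R_B^{AB}·4.5 = 611.3 + 92.63, so R_B^{AB} = 156.4 kip and R_A = 229 − 156.4 = 72.57 kip.

R_A = 72.57 kip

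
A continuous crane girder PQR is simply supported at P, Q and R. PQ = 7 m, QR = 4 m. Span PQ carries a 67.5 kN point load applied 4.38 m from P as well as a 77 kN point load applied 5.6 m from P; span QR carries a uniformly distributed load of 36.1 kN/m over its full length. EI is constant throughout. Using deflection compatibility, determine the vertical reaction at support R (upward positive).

R_R = 38.98 kN

Take M_Q as the redundant. Released structure: two simple spans PQ and QR with a hinge at Q.
Discontinuity in slope at Q on the released structure — sum the simple-span end rotations:
  span PQ: point load 67.5 at a = 4.38: Pab(L + a)/(6LEI) = 209.9/EI
  span PQ: point load 77 at a = 5.6: Pab(L + a)/(6LEI) = 181.1/EI
  span QR: UDL 36.1: wL³/(24EI) = 96.27/EI
  relative rotation θ_0 = (391 + 96.27)/EI = 487.3/EI
A unit hogging moment at Q produces rotation L₁/(3EI) + L₂/(3EI) = 3.667/EI.
Slope continuity at Q: θ_0 = M_Q·3.667/EI, so M_Q = 487.3/3.667 = 132.9 kN·m (hogging).
Span QR, ΣM about R: R_Q^{QR}·4 = 288.8 + 132.9, so R_Q^{QR} = 105.4 kN and R_R = 144.4 − 105.4 = 38.98 kN.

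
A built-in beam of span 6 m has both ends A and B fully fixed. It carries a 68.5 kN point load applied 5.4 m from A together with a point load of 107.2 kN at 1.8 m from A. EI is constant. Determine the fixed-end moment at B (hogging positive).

Take the two fixed-end moments M_A, M_B as redundants; the released structure is the simple span AB.
On the primary (simply-supported) span, the end slopes from the loading are:
  at A: point load 68.5 at a = 5.4: Pab(L + b)/(6LEI) = 40.69/EI
  at B: point load 68.5 at a = 5.4: Pab(L + a)/(6LEI) = 70.28/EI
  at A: point load 107.2 at a = 1.8: Pab(L + b)/(6LEI) = 229.6/EI
  at B: point load 107.2 at a = 1.8: Pab(L + a)/(6LEI) = 175.6/EI
  θ_A0 = 270.3/EI,  θ_B0 = 245.9/EI
Flexibility coefficients: a unit moment at one end gives L/(3EI) there and L/(6EI) at the far end, so f₁₁ = f₂₂ = 2/EI and f₁₂ = f₂₁ = 1/EI.
Compatibility — zero rotation at each built-in end:
  2 M_A + 1 M_B = 270.3
  1 M_A + 2 M_B = 245.9
Solving the pair gives M_A = 98.25 kN·m and M_B = 73.81 kN·m (hogging).

M_B = 73.81 kN·m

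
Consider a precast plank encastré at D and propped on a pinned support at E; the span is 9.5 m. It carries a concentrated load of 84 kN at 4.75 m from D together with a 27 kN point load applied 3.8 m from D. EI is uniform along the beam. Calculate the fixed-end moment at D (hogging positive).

Choose R_E as the redundant. The primary structure is the cantilever fixed at D.
Primary-structure tip deflection at E by superposition:
  point load 84 at a = 4.75: Pa²(3L − a)/(6EI) = 7502/EI
  point load 27 at a = 3.8: Pa²(3L − a)/(6EI) = 1605/EI
  δ_0 = 9107/EI
Tip deflection under a unit load at E: L³/(3EI) = 285.8/EI.
The prop prevents deflection at E: R_E = δ_0/δ_{EE} = 9107/285.8 = 31.87 kN.
Moment equilibrium about D: M_D = Σ(load moments about D) − R_E·L = 501.6 − 31.87×9.5 = 198.9 kN·m.

M_D = 198.9 kN·m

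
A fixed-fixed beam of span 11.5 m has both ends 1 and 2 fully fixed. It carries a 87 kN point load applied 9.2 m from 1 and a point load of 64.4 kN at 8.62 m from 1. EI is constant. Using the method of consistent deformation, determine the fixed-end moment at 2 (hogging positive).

Take the two fixed-end moments M_1, M_2 as redundants; the released structure is the simple span 12.
On the primary (simply-supported) span, the end slopes from the loading are:
  at 1: point load 87 at a = 9.2: Pab(L + b)/(6LEI) = 368.2/EI
  at 2: point load 87 at a = 9.2: Pab(L + a)/(6LEI) = 552.3/EI
  at 1: point load 64.4 at a = 8.62: Pab(L + b)/(6LEI) = 333.2/EI
  at 2: point load 64.4 at a = 8.62: Pab(L + a)/(6LEI) = 466.2/EI
  θ_10 = 701.4/EI,  θ_20 = 1018/EI
Flexibility coefficients: a unit moment at one end gives L/(3EI) there and L/(6EI) at the far end, so f₁₁ = f₂₂ = 3.833/EI and f₁₂ = f₂₁ = 1.917/EI.
Compatibility — zero rotation at each built-in end:
  3.833 M_1 + 1.917 M_2 = 701.4
  1.917 M_1 + 3.833 M_2 = 1018
Solving the pair gives M_1 = 66.83 kN·m and M_2 = 232.3 kN·m (hogging).

M_2 = 232.3 kN·m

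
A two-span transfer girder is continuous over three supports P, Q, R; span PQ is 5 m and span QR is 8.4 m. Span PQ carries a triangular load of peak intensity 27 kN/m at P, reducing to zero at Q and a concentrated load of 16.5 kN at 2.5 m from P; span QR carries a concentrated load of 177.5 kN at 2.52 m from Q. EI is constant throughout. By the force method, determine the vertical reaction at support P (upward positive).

R_P = 15.79 kN

Insert a hinge at Q; M_Q is the redundant, and each span becomes simply supported.
Discontinuity in slope at Q on the released structure — sum the simple-span end rotations:
  span PQ: triangular load, peak 27: 7w₀L³/(360EI) = 65.62/EI
  span PQ: point load 16.5 at a = 2.5: Pab(L + a)/(6LEI) = 25.78/EI
  span QR: point load 177.5 at a = 2.52: Pab(L + b)/(6LEI) = 745.2/EI
  relative rotation θ_0 = (91.41 + 745.2)/EI = 836.6/EI
A unit hogging moment at Q produces rotation L₁/(3EI) + L₂/(3EI) = 4.467/EI.
Compatibility: M_Q·(L₁+L₂)/(3EI) = θ_0, giving M_Q = 187.3 kN·m (hogging).
Span PQ, ΣM about P with M_Q applied at Q: R_Q^{PQ}·5 = 153.8 + 187.3, so R_Q^{PQ} = 68.21 kN and R_P = 84 − 68.21 = 15.79 kN.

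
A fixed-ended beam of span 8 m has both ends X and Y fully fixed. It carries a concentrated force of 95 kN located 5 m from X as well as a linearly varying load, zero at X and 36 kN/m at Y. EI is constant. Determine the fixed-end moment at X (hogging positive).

M_X = 143.6 kN·m

Release both end moments; the primary structure is a simply-supported span XY with redundants M_X and M_Y.
Simple-span end rotations at X and Y under the given loads:
  at X: point load 95 at a = 5: Pab(L + b)/(6LEI) = 326.6/EI
  at Y: point load 95 at a = 5: Pab(L + a)/(6LEI) = 385.9/EI
  at X: triangular load, peak 36: 7w₀L³/(360EI) = 358.4/EI
  at Y: triangular load, peak 36: w₀L³/(45EI) = 409.6/EI
  θ_X0 = 685/EI,  θ_Y0 = 795.5/EI
Flexibility coefficients: a unit moment at one end gives L/(3EI) there and L/(6EI) at the far end, so f₁₁ = f₂₂ = 2.667/EI and f₁₂ = f₂₁ = 1.333/EI.
Compatibility — zero rotation at each built-in end:
  2.667 M_X + 1.333 M_Y = 685
  1.333 M_X + 2.667 M_Y = 795.5
Solving the pair gives M_X = 143.6 kN·m and M_Y = 226.5 kN·m (hogging).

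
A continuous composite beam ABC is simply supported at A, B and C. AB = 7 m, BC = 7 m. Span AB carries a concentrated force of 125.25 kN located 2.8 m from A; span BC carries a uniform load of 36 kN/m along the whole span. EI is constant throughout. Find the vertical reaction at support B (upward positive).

R_B = 228.6 kN

Release continuity at B by inserting a hinge; the redundant is the internal moment M_B. The primary structure is two simply-supported spans AB and BC.
End slopes at the hinge B, treating each span as simply supported:
  span AB: point load 125.25 at a = 2.8: Pab(L + a)/(6LEI) = 343.7/EI
  span BC: UDL 36: wL³/(24EI) = 514.5/EI
  relative rotation θ_0 = (343.7 + 514.5)/EI = 858.2/EI
A unit hogging moment at B produces rotation L₁/(3EI) + L₂/(3EI) = 4.667/EI.
Compatibility: M_B·(L₁+L₂)/(3EI) = θ_0, giving M_B = 183.9 kN·m (hogging).
Span AB, ΣM about A with M_B applied at B: R_B^{AB}·7 = 350.7 + 183.9, so R_B^{AB} = 76.37 kN and R_A = 125.2 − 76.37 = 48.88 kN.
Span BC, ΣM about C: R_B^{BC}·7 = 882 + 183.9, so R_B^{BC} = 152.3 kN and R_C = 252 − 152.3 = 99.73 kN.
R_B = 76.37 + 152.3 = 228.6 kN.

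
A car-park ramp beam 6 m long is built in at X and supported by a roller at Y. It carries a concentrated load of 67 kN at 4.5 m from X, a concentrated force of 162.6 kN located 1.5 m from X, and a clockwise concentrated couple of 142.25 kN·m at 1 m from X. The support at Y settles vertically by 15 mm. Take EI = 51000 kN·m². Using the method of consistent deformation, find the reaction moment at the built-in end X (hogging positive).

Choose R_Y as the redundant. The primary structure is the cantilever fixed at X.
Free-end deflection of the primary structure under the applied loading (downward +):
  point load 67 at a = 4.5: Pa²(3L − a)/(6EI) = 3053/EI
  point load 162.6 at a = 1.5: Pa²(3L − a)/(6EI) = 1006/EI
  clockwise couple 142.25 at a = 1: M₀a(2L − a)/(2EI) = 782.4/EI
  δ_0 = 4841/EI
Flexibility coefficient — unit upward force at Y: δ_{YY} = L³/(3EI) = 72/EI.
With EI = 51000 kN·m²: δ_0 = 0.094925 m and δ_{YY} = 0.001412 m/kN.
Compatibility — the beam at Y must follow the support down by 0.015 m: δ_0 − R_Y·δ_{YY} = 0.015, so R_Y = (0.094925 − 0.015)/0.001412 = 56.61 kN.
Moment equilibrium about X: M_X = Σ(load moments about X) − R_Y·L = 687.6 − 56.61×6 = 348 kN·m.

M_X = 348 kN·m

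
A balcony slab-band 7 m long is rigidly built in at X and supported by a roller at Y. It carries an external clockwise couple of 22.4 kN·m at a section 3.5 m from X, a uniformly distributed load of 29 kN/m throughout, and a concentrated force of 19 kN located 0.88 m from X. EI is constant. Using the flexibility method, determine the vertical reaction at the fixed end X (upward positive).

R_X = 141.8 kN

Choose R_Y as the redundant. The primary structure is the cantilever fixed at X.
Deflection at Y on the released cantilever, summing each load's contribution:
  clockwise couple 22.4 at a = 3.5: M₀a(2L − a)/(2EI) = 411.6/EI
  UDL 29: wL⁴/(8EI) = 8704/EI
  point load 19 at a = 0.88: Pa²(3L − a)/(6EI) = 49.34/EI
  δ_0 = 9165/EI
Tip deflection under a unit load at Y: L³/(3EI) = 114.3/EI.
Compatibility at Y: δ_0 − R_Y·δ_{YY} = 0, so R_Y = 9165/114.3 = 80.16 kN.
Vertical equilibrium: R_X = ΣP − R_Y = 222 − 80.16 = 141.8 kN.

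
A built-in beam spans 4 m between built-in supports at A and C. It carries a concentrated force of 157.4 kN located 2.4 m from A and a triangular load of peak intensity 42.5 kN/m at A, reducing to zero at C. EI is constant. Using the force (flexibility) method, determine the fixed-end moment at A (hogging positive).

Release both end moments; the primary structure is a simply-supported span AC with redundants M_A and M_C.
On the primary (simply-supported) span, the end slopes from the loading are:
  at A: point load 157.4 at a = 2.4: Pab(L + b)/(6LEI) = 141/EI
  at C: point load 157.4 at a = 2.4: Pab(L + a)/(6LEI) = 161.2/EI
  at A: triangular load, peak 42.5: w₀L³/(45EI) = 60.44/EI
  at C: triangular load, peak 42.5: 7w₀L³/(360EI) = 52.89/EI
  θ_A0 = 201.5/EI,  θ_C0 = 214.1/EI
Flexibility coefficients: a unit moment at one end gives L/(3EI) there and L/(6EI) at the far end, so f₁₁ = f₂₂ = 1.333/EI and f₁₂ = f₂₁ = 0.6667/EI.
Compatibility — zero rotation at each built-in end:
  1.333 M_A + 0.6667 M_C = 201.5
  0.6667 M_A + 1.333 M_C = 214.1
Solving the pair gives M_A = 94.44 kN·m and M_C = 113.3 kN·m (hogging).

M_A = 94.44 kN·m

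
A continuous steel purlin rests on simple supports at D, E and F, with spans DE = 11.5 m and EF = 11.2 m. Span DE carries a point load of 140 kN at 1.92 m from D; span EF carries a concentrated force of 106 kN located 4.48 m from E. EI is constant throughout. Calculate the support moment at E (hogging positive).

M_E = 178.7 kN·m

Release continuity at E by inserting a hinge; the redundant is the internal moment M_E. The primary structure is two simply-supported spans DE and EF.
Rotations at E on the released spans (each span's end-slope, ×1/EI):
  span DE: point load 140 at a = 1.92: Pab(L + a)/(6LEI) = 500.8/EI
  span EF: point load 106 at a = 4.48: Pab(L + b)/(6LEI) = 851/EI
  relative rotation θ_0 = (500.8 + 851)/EI = 1352/EI
A unit hogging moment at E produces rotation L₁/(3EI) + L₂/(3EI) = 7.567/EI.
Compatibility: M_E·(L₁+L₂)/(3EI) = θ_0, giving M_E = 178.7 kN·m (hogging).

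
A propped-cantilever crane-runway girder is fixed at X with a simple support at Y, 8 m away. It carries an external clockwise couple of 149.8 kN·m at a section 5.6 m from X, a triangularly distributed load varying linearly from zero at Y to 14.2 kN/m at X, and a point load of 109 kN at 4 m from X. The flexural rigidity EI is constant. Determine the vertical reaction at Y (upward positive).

R_Y = 70.98 kN

Release the roller at Y. Primary structure: cantilever fixed at X.
Primary-structure tip deflection at Y by superposition:
  clockwise couple 149.8 at a = 5.6: M₀a(2L − a)/(2EI) = 4362/EI
  triangular load, peak 14.2 at the fixed end: w₀L⁴/(30EI) = 1939/EI
  point load 109 at a = 4: Pa²(3L − a)/(6EI) = 5813/EI
  δ_0 = 12114/EI
Tip deflection under a unit load at Y: L³/(3EI) = 170.7/EI.
The prop prevents deflection at Y: R_Y = δ_0/δ_{YY} = 12114/170.7 = 70.98 kN.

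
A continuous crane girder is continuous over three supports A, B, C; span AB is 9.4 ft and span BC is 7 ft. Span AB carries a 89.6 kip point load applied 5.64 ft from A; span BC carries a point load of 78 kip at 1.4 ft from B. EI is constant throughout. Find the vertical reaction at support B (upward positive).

Take M_B as the redundant. Released structure: two simple spans AB and BC with a hinge at B.
Rotations at B on the released spans (each span's end-slope, ×1/EI):
  span AB: point load 89.6 at a = 5.64: Pab(L + a)/(6LEI) = 506.7/EI
  span BC: point load 78 at a = 1.4: Pab(L + b)/(6LEI) = 183.5/EI
  relative rotation θ_0 = (506.7 + 183.5)/EI = 690.1/EI
A unit hogging moment at B produces rotation L₁/(3EI) + L₂/(3EI) = 5.467/EI.
Slope continuity at B: θ_0 = M_B·5.467/EI, so M_B = 690.1/5.467 = 126.2 kip·ft (hogging).
Span AB, ΣM about A with M_B applied at B: R_B^{AB}·9.4 = 505.3 + 126.2, so R_B^{AB} = 67.19 kip and R_A = 89.6 − 67.19 = 22.41 kip.
Span BC, ΣM about C: R_B^{BC}·7 = 436.8 + 126.2, so R_B^{BC} = 80.44 kip and R_C = 78 − 80.44 = -2.435 kip.
R_B = 67.19 + 80.44 = 147.6 kip.

R_B = 147.6 kip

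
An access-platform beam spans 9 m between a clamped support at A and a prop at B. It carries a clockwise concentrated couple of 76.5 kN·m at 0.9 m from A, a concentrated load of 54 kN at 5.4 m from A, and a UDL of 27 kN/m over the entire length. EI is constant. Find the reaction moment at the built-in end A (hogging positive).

Remove the prop at B; the released (primary) structure is a cantilever built in at A.
Downward deflection at the released point B due to the loads:
  clockwise couple 76.5 at a = 0.9: M₀a(2L − a)/(2EI) = 588.7/EI
  point load 54 at a = 5.4: Pa²(3L − a)/(6EI) = 5669/EI
  UDL 27: wL⁴/(8EI) = 22143/EI
  δ_0 = 28401/EI
Tip deflection under a unit load at B: L³/(3EI) = 243/EI.
Compatibility at B: δ_0 − R_B·δ_{BB} = 0, so R_B = 28401/243 = 116.9 kN.
Moment equilibrium about A: M_A = Σ(load moments about A) − R_B·L = 1462 − 116.9×9 = 409.7 kN·m.

M_A = 409.7 kN·m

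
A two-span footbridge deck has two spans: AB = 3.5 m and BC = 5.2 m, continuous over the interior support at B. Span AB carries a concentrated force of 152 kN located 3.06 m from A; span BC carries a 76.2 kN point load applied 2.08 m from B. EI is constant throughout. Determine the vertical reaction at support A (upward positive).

R_A = -0.1819 kN

Take M_B as the redundant. Released structure: two simple spans AB and BC with a hinge at B.
Discontinuity in slope at B on the released structure — sum the simple-span end rotations:
  span AB: point load 152 at a = 3.06: Pab(L + a)/(6LEI) = 63.93/EI
  span BC: point load 76.2 at a = 2.08: Pab(L + b)/(6LEI) = 131.9/EI
  relative rotation θ_0 = (63.93 + 131.9)/EI = 195.8/EI
A unit hogging moment at B produces rotation L₁/(3EI) + L₂/(3EI) = 2.9/EI.
Slope continuity at B: θ_0 = M_B·2.9/EI, so M_B = 195.8/2.9 = 67.52 kN·m (hogging).
Span AB, ΣM about A with M_B applied at B: R_B^{AB}·3.5 = 465.1 + 67.52, so R_B^{AB} = 152.2 kN and R_A = 152 − 152.2 = -0.1819 kN.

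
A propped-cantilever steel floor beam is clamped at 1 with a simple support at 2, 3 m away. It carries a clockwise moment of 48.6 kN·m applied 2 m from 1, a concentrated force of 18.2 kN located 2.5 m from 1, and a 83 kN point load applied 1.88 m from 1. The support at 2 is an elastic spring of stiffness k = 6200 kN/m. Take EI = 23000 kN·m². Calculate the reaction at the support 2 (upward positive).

R_2 = 52.38 kN

Release the roller at 2. Primary structure: cantilever fixed at 1.
Primary-structure tip deflection at 2 by superposition:
  clockwise couple 48.6 at a = 2: M₀a(2L − a)/(2EI) = 194.4/EI
  point load 18.2 at a = 2.5: Pa²(3L − a)/(6EI) = 123.2/EI
  point load 83 at a = 1.88: Pa²(3L − a)/(6EI) = 348.1/EI
  δ_0 = 665.7/EI
Tip deflection under a unit load at 2: L³/(3EI) = 9/EI.
With EI = 23000 kN·m²: δ_0 = 0.028945 m and δ_{22} = 0.000391 m/kN.
Compatibility — the spring shortens by R_2/k under the reaction it provides: δ_0 − R_2·δ_{22} = R_2/k. With 1/k = 0.000161 m/kN, R_2 = δ_0 / (δ_{22} + 1/k) = 0.028945 / (0.000391 + 0.000161) = 52.38 kN.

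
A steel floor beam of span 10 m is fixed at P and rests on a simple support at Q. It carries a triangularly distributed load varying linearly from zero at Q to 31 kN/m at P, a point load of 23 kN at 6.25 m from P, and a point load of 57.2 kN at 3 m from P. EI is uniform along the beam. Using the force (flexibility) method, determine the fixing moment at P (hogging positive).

Choose R_Q as the redundant. The primary structure is the cantilever fixed at P.
Primary-structure tip deflection at Q by superposition:
  triangular load, peak 31 at the fixed end: w₀L⁴/(30EI) = 10333/EI
  point load 23 at a = 6.25: Pa²(3L − a)/(6EI) = 3556/EI
  point load 57.2 at a = 3: Pa²(3L − a)/(6EI) = 2317/EI
  δ_0 = 16206/EI
Tip deflection under a unit load at Q: L³/(3EI) = 333.3/EI.
Compatibility at Q: δ_0 − R_Q·δ_{QQ} = 0, so R_Q = 16206/333.3 = 48.62 kN.
Moment equilibrium about P: M_P = Σ(load moments about P) − R_Q·L = 832 − 48.62×10 = 345.8 kN·m.

M_P = 345.8 kN·m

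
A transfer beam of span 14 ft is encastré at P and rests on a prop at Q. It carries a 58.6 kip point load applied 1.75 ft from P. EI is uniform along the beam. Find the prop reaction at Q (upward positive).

R_Q = 1.316 kip

Choose R_Q as the redundant. The primary structure is the cantilever fixed at P.
Deflection at Q on the released cantilever, summing each load's contribution:
  point load 58.6 at a = 1.75: Pa²(3L − a)/(6EI) = 1204/EI
Tip deflection under a unit load at Q: L³/(3EI) = 914.7/EI.
The prop prevents deflection at Q: R_Q = δ_0/δ_{QQ} = 1204/914.7 = 1.316 kip.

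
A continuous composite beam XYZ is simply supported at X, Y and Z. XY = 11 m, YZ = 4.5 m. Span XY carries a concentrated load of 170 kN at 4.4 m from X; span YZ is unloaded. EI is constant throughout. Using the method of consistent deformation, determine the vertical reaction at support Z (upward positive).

Take M_Y as the redundant. Released structure: two simple spans XY and YZ with a hinge at Y.
End slopes at the hinge Y, treating each span as simply supported:
  span XY: point load 170 at a = 4.4: Pab(L + a)/(6LEI) = 1152/EI
  relative rotation θ_0 = (1152 + 0)/EI = 1152/EI
A unit hogging moment at Y produces rotation L₁/(3EI) + L₂/(3EI) = 5.167/EI.
Compatibility: M_Y·(L₁+L₂)/(3EI) = θ_0, giving M_Y = 223 kN·m (hogging).
Span YZ, ΣM about Z: R_Y^{YZ}·4.5 = 0 + 223, so R_Y^{YZ} = 49.54 kN and R_Z = 0 − 49.54 = -49.54 kN.

R_Z = -49.54 kN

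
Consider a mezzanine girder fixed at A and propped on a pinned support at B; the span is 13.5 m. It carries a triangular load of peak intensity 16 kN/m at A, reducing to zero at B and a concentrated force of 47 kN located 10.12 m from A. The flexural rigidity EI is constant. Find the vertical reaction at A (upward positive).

Release the roller at B. Primary structure: cantilever fixed at A.
Deflection at B on the released cantilever, summing each load's contribution:
  triangular load, peak 16 at the fixed end: w₀L⁴/(30EI) = 17715/EI
  point load 47 at a = 10.12: Pa²(3L − a)/(6EI) = 24372/EI
  δ_0 = 42087/EI
Tip deflection under a unit load at B: L³/(3EI) = 820.1/EI.
The prop prevents deflection at B: R_B = δ_0/δ_{BB} = 42087/820.1 = 51.32 kN.
Vertical equilibrium: R_A = ΣP − R_B = 155 − 51.32 = 103.7 kN.

R_A = 103.7 kN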